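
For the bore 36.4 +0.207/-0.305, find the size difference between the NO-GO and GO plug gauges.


GO = nominal - lower_tol (smallest hole = maximum material condition)
GO = 36.4 - 0.305 = 36.095
NO-GO = nominal + upper_tol (largest hole = least material condition)
NO-GO = 36.4 + 0.207 = 36.607
spread = NO-GO - GO = 36.607 - 36.095 = 0.5120

0.5120


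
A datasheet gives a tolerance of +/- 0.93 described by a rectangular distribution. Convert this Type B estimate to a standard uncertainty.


u_B = half_width / sqrt(3)
u_B = 0.93 / 1.7320508
u_B = 0.5369

0.5369


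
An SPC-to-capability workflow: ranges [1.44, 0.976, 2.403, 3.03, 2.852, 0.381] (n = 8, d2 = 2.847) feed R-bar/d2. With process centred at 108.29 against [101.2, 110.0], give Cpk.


R_bar = (1.44 + 0.976 + 2.403 + 3.03 + 2.852 + 0.381) / 6 = 1.847
sigma = R_bar / d2 = 1.847 / 2.847 = 0.64875307
Cp = (USL - LSL)/(6*sigma) = (110.0 - 101.2)/(6*0.64875307) = 2.2607
Cpu = (110.0 - 108.29)/(3*0.64875307) = 0.8786
Cpl = (108.29 - 101.2)/(3*0.64875307) = 3.6429
Cpk = min(Cpu, Cpl) = 0.8786

0.8786


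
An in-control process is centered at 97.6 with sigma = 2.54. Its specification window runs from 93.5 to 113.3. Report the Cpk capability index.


Cpu = (USL - mean) / (3*sigma) = (113.3 - 97.6) / (3*2.54) = 2.0604
Cpl = (mean - LSL) / (3*sigma) = (97.6 - 93.5) / (3*2.54) = 0.5381
Cpk = min(Cpu, Cpl) = 0.5381

0.5381


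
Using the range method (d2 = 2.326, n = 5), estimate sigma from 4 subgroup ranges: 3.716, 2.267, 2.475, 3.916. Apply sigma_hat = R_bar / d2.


R_bar = (3.716 + 2.267 + 2.475 + 3.916) / 4
R_bar = 12.374 / 4 = 3.0935
sigma_hat = R_bar / d2 = 3.0935 / 2.326 = 1.3300

1.3300


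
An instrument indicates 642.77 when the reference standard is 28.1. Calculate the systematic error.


Systematic error = measured - true
= 642.77 - 28.1
= 614.6700

614.6700


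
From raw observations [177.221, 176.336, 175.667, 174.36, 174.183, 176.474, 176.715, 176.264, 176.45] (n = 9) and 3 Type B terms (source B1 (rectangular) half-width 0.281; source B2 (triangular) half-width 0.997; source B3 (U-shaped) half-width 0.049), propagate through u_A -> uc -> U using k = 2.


mean = (177.221 + 176.336 + 175.667 + 174.36 + 174.183 + 176.474 + 176.715 + 176.264 + 176.45) / 9 = 175.9633333
s = sqrt(sum((x - mean)^2)/(n-1)) = 1.0429353
u_A = s / sqrt(n) = 1.0429353 / sqrt(9) = 0.3476451
u_B1 = 0.281 / sqrt(3) = 0.16223543
u_B2 = 0.997 / sqrt(6) = 0.40702355
u_B3 = 0.049 / sqrt(2) = 0.034648232
uc = sqrt(0.3476451^2 + 0.16223543^2 + 0.40702355^2 + 0.034648232^2) = 0.56039818
U = k * uc = 2 * 0.56039818
U = 1.1208

1.1208


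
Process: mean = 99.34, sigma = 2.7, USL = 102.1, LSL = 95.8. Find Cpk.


Cpu = (USL - mean) / (3*sigma) = (102.1 - 99.34) / (3*2.7) = 0.3407
Cpl = (mean - LSL) / (3*sigma) = (99.34 - 95.8) / (3*2.7) = 0.4370
Cpk = min(Cpu, Cpl) = 0.3407

0.3407


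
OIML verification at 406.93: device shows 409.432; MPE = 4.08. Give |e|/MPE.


e = indication - reference = 409.432 - 406.93 = 2.5020
|e| = 2.5020
ratio = |e| / MPE = 2.5020 / 4.08
ratio = 0.6132

0.6132


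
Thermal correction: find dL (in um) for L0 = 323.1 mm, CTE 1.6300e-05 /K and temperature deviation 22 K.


dL = L * alpha * dT
= 323.1 * 1.6300e-05 * 22
= 0.1158637 mm
dL_um = 0.1158637 * 1000 = 115.8637 um

115.8637


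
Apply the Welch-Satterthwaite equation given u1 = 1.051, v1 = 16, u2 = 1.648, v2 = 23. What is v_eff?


uc = sqrt(u1^2 + u2^2) = sqrt(1.051^2 + 1.648^2) = 1.9546112
v_eff = uc^4 / (u1^4/v1 + u2^4/v2)
= 1.9546112^4 / (1.051^4/16 + 1.648^4/23)
= 14.596258 / 0.39696046
v_eff = 36.7701

36.7701


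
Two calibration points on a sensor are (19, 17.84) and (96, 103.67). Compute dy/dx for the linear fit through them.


slope = (y2 - y1) / (x2 - x1)
= (103.67 - 17.84) / (96 - 19)
= 85.8300 / 77
= 1.1147

1.1147


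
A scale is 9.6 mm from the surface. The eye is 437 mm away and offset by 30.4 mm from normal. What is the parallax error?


error = h * offset / d
= 9.6 * 30.4 / 437
= 0.6678

0.6678


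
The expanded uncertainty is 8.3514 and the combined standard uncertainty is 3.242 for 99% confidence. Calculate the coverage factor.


k = U / uc
k = 8.3514 / 3.242
k = 2.576

2.576


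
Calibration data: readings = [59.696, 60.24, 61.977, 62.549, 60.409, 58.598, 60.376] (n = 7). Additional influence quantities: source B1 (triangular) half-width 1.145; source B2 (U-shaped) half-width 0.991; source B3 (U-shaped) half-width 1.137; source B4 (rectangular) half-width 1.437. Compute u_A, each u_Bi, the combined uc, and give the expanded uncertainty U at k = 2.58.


mean = (59.696 + 60.24 + 61.977 + 62.549 + 60.409 + 58.598 + 60.376) / 7 = 60.54928571
s = sqrt(sum((x - mean)^2)/(n-1)) = 1.3365505
u_A = s / sqrt(n) = 1.3365505 / sqrt(7) = 0.50516861
u_B1 = 1.145 / sqrt(6) = 0.46744429
u_B2 = 0.991 / sqrt(2) = 0.70074282
u_B3 = 1.137 / sqrt(2) = 0.80398041
u_B4 = 1.437 / sqrt(3) = 0.82965234
uc = sqrt(0.50516861^2 + 0.46744429^2 + 0.70074282^2 + 0.80398041^2 + 0.82965234^2) = 1.5163929
U = k * uc = 2.58 * 1.5163929
U = 3.9123

3.9123


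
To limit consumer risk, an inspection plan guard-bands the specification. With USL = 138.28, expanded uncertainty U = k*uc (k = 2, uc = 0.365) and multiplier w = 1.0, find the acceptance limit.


U = k * uc = 2 * 0.365 = 0.73
guard band g = w * U = 1.0 * 0.73 = 0.73
AL = USL - g = 138.28 - 0.73
AL = 137.5500

137.5500


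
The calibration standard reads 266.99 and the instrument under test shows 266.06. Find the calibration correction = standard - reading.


Correction = standard - reading
= 266.99 - 266.06
= 0.9300

0.9300


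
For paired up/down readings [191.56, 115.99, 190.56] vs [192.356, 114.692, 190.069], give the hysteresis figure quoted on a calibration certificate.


|191.56 - 192.356| = 0.7960
|115.99 - 114.692| = 1.2980
|190.56 - 190.069| = 0.4910
hysteresis = max(diffs) = 1.2980

1.2980


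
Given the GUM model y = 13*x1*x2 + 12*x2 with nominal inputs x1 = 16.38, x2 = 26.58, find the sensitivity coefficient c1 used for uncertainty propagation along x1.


y = 13*x1*x2 + 12*x2
dy/dx1 = 13*x2
Evaluate at x2 = 26.58: c1 = 13 * 26.58
c1 = 345.5400

345.5400


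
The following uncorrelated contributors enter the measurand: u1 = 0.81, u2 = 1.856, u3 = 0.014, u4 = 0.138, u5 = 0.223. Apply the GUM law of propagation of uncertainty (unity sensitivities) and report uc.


uc = sqrt(0.81^2 + 1.856^2 + 0.014^2 + 0.138^2 + 0.223^2)
uc = sqrt(4.169805)
uc = 2.0420

2.0420


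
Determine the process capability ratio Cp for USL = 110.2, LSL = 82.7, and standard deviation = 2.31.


Cp = (USL - LSL) / (6 * sigma)
= (110.2 - 82.7) / (6 * 2.31)
= 27.5000 / 13.8600
= 1.9841

1.9841


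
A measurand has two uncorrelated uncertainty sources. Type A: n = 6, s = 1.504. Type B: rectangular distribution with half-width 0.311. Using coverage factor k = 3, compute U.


u_A = s / sqrt(n) = 1.504 / sqrt(6) = 0.61400543
u_B = half_width / sqrt(3) = 0.311 / sqrt(3) = 0.17955593
uc = sqrt(u_A^2 + u_B^2) = sqrt(0.61400543^2 + 0.17955593^2) = 0.63972103
U = k * uc = 3 * 0.63972103
U = 1.9192

1.9192


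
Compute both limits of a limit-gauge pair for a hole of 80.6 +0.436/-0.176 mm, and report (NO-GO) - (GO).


GO = nominal - lower_tol (smallest hole = maximum material condition)
GO = 80.6 - 0.176 = 80.424
NO-GO = nominal + upper_tol (largest hole = least material condition)
NO-GO = 80.6 + 0.436 = 81.036
spread = NO-GO - GO = 81.036 - 80.424 = 0.6120

0.6120


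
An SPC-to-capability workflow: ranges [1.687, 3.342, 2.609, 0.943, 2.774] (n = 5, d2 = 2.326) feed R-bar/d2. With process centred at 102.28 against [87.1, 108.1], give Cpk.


R_bar = (1.687 + 3.342 + 2.609 + 0.943 + 2.774) / 5 = 2.271
sigma = R_bar / d2 = 2.271 / 2.326 = 0.97635426
Cp = (USL - LSL)/(6*sigma) = (108.1 - 87.1)/(6*0.97635426) = 3.5848
Cpu = (108.1 - 102.28)/(3*0.97635426) = 1.9870
Cpl = (102.28 - 87.1)/(3*0.97635426) = 5.1825
Cpk = min(Cpu, Cpl) = 1.9870

1.9870


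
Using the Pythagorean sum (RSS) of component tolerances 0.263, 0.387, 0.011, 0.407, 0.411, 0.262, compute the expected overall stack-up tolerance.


RSS = sqrt(0.263^2 + 0.387^2 + 0.011^2 + 0.407^2 + 0.411^2 + 0.262^2)
= sqrt(0.622273)
= 0.7888

0.7888


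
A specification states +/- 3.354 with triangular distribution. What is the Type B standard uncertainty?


u_B = half_width / sqrt(6)
u_B = 3.354 / 2.4494897
u_B = 1.3693

1.3693


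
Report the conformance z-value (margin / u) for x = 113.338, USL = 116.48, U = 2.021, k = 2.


u = U / k = 2.021 / 2 = 1.0105
margin = |USL - x| = |116.48 - 113.338| = 3.142
z = margin / u = 3.142 / 1.0105
z = 3.1094

3.1094


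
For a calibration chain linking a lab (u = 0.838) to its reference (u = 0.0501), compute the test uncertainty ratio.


TUR = u_lab / u_ref
= 0.838 / 0.0501
= 16.7265

16.7265


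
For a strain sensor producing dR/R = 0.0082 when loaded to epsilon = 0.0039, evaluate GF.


GF = (dR/R) / epsilon
= 0.0082 / 0.0039
= 2.1026

2.1026


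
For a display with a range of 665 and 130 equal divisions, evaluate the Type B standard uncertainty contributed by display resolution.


resolution = range / divisions
resolution = 665 / 130 = 5.1153846
u_res = resolution / (2*sqrt(3))
u_res = 5.1153846 / 3.4641016
u_res = 1.4767

1.4767


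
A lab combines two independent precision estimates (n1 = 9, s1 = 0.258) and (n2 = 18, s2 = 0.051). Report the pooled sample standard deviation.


s_p = sqrt(((n1-1)*s1^2 + (n2-1)*s2^2) / (n1+n2-2))
numerator = (9-1)*0.258^2 + (18-1)*0.051^2 = 0.532512 + 0.044217 = 0.576729
denominator = 9 + 18 - 2 = 25
s_p^2 = 0.576729 / 25 = 0.02306916
s_p = sqrt(0.02306916) = 0.1519

0.1519


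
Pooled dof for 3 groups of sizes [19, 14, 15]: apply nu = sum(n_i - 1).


nu = sum_i (n_i - 1)
nu = ((19 - 1) + (14 - 1) + (15 - 1))
nu = 18 + 13 + 14
nu = 45

45


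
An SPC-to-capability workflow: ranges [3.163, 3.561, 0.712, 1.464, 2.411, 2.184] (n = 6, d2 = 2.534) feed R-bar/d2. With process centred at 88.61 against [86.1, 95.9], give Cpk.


R_bar = (3.163 + 3.561 + 0.712 + 1.464 + 2.411 + 2.184) / 6 = 2.2491667
sigma = R_bar / d2 = 2.2491667 / 2.534 = 0.88759538
Cp = (USL - LSL)/(6*sigma) = (95.9 - 86.1)/(6*0.88759538) = 1.8402
Cpu = (95.9 - 88.61)/(3*0.88759538) = 2.7377
Cpl = (88.61 - 86.1)/(3*0.88759538) = 0.9426
Cpk = min(Cpu, Cpl) = 0.9426

0.9426


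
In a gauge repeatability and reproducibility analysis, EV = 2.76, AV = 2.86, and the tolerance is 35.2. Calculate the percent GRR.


GRR = sqrt(EV^2 + AV^2) = sqrt(2.76^2 + 2.86^2) = 3.9745692
%GRR = GRR / tol * 100 = 3.9745692 / 35.2 * 100
%GRR = 11.2914

11.2914


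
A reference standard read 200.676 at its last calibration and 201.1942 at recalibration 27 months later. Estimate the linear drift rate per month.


rate = (v2 - v1) / months
= (201.1942 - 200.676) / 27
= 0.5182 / 27
= 0.0192

0.0192


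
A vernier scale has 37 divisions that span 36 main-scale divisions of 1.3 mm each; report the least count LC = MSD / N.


LC = MSD / n_div
= 1.3 / 37
= 0.0351

0.0351


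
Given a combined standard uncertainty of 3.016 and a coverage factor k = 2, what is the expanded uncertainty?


U = k * uc
U = 2 * 3.016
U = 6.0320

6.0320


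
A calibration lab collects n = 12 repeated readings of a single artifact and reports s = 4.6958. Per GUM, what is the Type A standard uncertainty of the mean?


u_A = s / sqrt(n)
u_A = 4.6958 / sqrt(12)
u_A = 4.6958 / 3.4641016
u_A = 1.3556

1.3556


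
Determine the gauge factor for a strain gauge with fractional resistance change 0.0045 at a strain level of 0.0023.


GF = (dR/R) / epsilon
= 0.0045 / 0.0023
= 1.9565

1.9565


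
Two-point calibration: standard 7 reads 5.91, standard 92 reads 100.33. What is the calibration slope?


slope = (y2 - y1) / (x2 - x1)
= (100.33 - 5.91) / (92 - 7)
= 94.4200 / 85
= 1.1108

1.1108


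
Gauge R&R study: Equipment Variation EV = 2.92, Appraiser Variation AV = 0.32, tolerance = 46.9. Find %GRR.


GRR = sqrt(EV^2 + AV^2) = sqrt(2.92^2 + 0.32^2) = 2.9374819
%GRR = GRR / tol * 100 = 2.9374819 / 46.9 * 100
%GRR = 6.2633

6.2633


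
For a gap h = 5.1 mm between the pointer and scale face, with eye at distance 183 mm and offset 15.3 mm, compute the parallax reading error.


error = h * offset / d
= 5.1 * 15.3 / 183
= 0.4264

0.4264


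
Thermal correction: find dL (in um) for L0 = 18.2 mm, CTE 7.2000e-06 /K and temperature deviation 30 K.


dL = L * alpha * dT
= 18.2 * 7.2000e-06 * 30
= 0.0039312 mm
dL_um = 0.0039312 * 1000 = 3.9312 um

3.9312


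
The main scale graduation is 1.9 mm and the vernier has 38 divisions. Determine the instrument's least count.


LC = MSD / n_div
= 1.9 / 38
= 0.0500

0.0500


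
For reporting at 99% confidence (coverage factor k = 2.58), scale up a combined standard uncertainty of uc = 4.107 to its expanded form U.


U = k * uc
U = 2.58 * 4.107
U = 10.5961

10.5961


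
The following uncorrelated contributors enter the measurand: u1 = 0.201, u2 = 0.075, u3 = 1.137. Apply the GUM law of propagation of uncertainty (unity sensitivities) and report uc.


uc = sqrt(0.201^2 + 0.075^2 + 1.137^2)
uc = sqrt(1.338795)
uc = 1.1571

1.1571


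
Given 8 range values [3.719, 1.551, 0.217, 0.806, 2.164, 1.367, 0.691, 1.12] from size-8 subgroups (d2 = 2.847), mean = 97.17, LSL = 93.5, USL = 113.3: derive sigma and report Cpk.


R_bar = (3.719 + 1.551 + 0.217 + 0.806 + 2.164 + 1.367 + 0.691 + 1.12) / 8 = 1.454375
sigma = R_bar / d2 = 1.454375 / 2.847 = 0.51084475
Cp = (USL - LSL)/(6*sigma) = (113.3 - 93.5)/(6*0.51084475) = 6.4599
Cpu = (113.3 - 97.17)/(3*0.51084475) = 10.5251
Cpl = (97.17 - 93.5)/(3*0.51084475) = 2.3947
Cpk = min(Cpu, Cpl) = 2.3947

2.3947


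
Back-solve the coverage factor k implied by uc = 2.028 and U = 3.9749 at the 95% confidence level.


k = U / uc
k = 3.9749 / 2.028
k = 1.96

1.96


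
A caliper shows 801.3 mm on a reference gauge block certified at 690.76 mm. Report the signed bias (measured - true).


Systematic error = measured - true
= 801.3 - 690.76
= 110.5400

110.5400


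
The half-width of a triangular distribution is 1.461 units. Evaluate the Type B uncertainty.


u_B = half_width / sqrt(6)
u_B = 1.461 / 2.4494897
u_B = 0.5965

0.5965


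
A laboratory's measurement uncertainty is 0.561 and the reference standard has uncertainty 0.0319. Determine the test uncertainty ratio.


TUR = u_lab / u_ref
= 0.561 / 0.0319
= 17.5862

17.5862


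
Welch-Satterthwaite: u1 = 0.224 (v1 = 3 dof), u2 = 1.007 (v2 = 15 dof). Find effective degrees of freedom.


uc = sqrt(u1^2 + u2^2) = sqrt(0.224^2 + 1.007^2) = 1.0316128
v_eff = uc^4 / (u1^4/v1 + u2^4/v2)
= 1.0316128^4 / (0.224^4/3 + 1.007^4/15)
= 1.1325748 / 0.069392235
v_eff = 16.3213

16.3213


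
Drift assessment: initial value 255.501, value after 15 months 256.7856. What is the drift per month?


rate = (v2 - v1) / months
= (256.7856 - 255.501) / 15
= 1.2846 / 15
= 0.0856

0.0856


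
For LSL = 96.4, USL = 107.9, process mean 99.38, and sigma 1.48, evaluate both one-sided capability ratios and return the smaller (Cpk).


Cpu = (USL - mean) / (3*sigma) = (107.9 - 99.38) / (3*1.48) = 1.9189
Cpl = (mean - LSL) / (3*sigma) = (99.38 - 96.4) / (3*1.48) = 0.6712
Cpk = min(Cpu, Cpl) = 0.6712

0.6712


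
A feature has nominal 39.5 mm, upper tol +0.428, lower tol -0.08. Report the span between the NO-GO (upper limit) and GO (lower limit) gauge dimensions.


GO = nominal - lower_tol (smallest hole = maximum material condition)
GO = 39.5 - 0.08 = 39.42
NO-GO = nominal + upper_tol (largest hole = least material condition)
NO-GO = 39.5 + 0.428 = 39.928
spread = NO-GO - GO = 39.928 - 39.42 = 0.5080

0.5080


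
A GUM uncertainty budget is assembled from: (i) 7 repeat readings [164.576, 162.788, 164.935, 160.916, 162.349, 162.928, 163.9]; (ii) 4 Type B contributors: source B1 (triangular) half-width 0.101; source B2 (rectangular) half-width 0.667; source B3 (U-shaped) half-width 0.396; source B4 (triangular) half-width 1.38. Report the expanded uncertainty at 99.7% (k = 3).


mean = (164.576 + 162.788 + 164.935 + 160.916 + 162.349 + 162.928 + 163.9) / 7 = 163.1988571
s = sqrt(sum((x - mean)^2)/(n-1)) = 1.389135
u_A = s / sqrt(n) = 1.389135 / sqrt(7) = 0.52504368
u_B1 = 0.101 / sqrt(6) = 0.041233077
u_B2 = 0.667 / sqrt(3) = 0.38509263
u_B3 = 0.396 / sqrt(2) = 0.28001429
u_B4 = 1.38 / sqrt(6) = 0.56338264
uc = sqrt(0.52504368^2 + 0.041233077^2 + 0.38509263^2 + 0.28001429^2 + 0.56338264^2) = 0.90635278
U = k * uc = 3 * 0.90635278
U = 2.7191

2.7191


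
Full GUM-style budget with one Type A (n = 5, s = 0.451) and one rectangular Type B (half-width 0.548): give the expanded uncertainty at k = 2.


u_A = s / sqrt(n) = 0.451 / sqrt(5) = 0.20169333
u_B = half_width / sqrt(3) = 0.548 / sqrt(3) = 0.31638795
uc = sqrt(u_A^2 + u_B^2) = sqrt(0.20169333^2 + 0.31638795^2) = 0.37520865
U = k * uc = 2 * 0.37520865
U = 0.7504

0.7504


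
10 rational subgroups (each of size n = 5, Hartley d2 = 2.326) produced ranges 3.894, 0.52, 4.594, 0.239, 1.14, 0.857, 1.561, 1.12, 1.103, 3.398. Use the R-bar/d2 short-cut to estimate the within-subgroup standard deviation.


R_bar = (3.894 + 0.52 + 4.594 + 0.239 + 1.14 + 0.857 + 1.561 + 1.12 + 1.103 + 3.398) / 10
R_bar = 18.426 / 10 = 1.8426
sigma_hat = R_bar / d2 = 1.8426 / 2.326 = 0.7922

0.7922


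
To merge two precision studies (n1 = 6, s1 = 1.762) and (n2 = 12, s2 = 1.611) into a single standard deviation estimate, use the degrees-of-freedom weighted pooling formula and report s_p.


s_p = sqrt(((n1-1)*s1^2 + (n2-1)*s2^2) / (n1+n2-2))
numerator = (6-1)*1.762^2 + (12-1)*1.611^2 = 15.52322 + 28.548531 = 44.071751
denominator = 6 + 12 - 2 = 16
s_p^2 = 44.071751 / 16 = 2.7544844
s_p = sqrt(2.7544844) = 1.6597

1.6597


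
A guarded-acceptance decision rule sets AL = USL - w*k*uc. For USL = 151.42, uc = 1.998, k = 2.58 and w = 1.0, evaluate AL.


U = k * uc = 2.58 * 1.998 = 5.15484
guard band g = w * U = 1.0 * 5.15484 = 5.15484
AL = USL - g = 151.42 - 5.15484
AL = 146.2652

146.2652


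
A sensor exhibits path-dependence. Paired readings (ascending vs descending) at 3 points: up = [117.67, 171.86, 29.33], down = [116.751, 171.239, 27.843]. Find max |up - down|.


|117.67 - 116.751| = 0.9190
|171.86 - 171.239| = 0.6210
|29.33 - 27.843| = 1.4870
hysteresis = max(diffs) = 1.4870

1.4870


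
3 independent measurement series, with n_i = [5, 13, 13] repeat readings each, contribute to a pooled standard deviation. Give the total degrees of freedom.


nu = sum_i (n_i - 1)
nu = ((5 - 1) + (13 - 1) + (13 - 1))
nu = 4 + 12 + 12
nu = 28

28


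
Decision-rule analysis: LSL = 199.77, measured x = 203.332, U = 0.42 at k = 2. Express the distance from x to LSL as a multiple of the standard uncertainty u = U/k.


u = U / k = 0.42 / 2 = 0.21
margin = |LSL - x| = |199.77 - 203.332| = 3.562
z = margin / u = 3.562 / 0.21
z = 16.9619

16.9619


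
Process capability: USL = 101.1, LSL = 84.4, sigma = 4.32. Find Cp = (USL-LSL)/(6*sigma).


Cp = (USL - LSL) / (6 * sigma)
= (101.1 - 84.4) / (6 * 4.32)
= 16.7000 / 25.9200
= 0.6443

0.6443


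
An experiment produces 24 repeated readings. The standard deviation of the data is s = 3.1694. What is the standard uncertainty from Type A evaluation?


u_A = s / sqrt(n)
u_A = 3.1694 / sqrt(24)
u_A = 3.1694 / 4.8989795
u_A = 0.6470

0.6470


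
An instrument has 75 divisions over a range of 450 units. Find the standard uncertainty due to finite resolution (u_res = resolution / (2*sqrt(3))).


resolution = range / divisions
resolution = 450 / 75 = 6
u_res = resolution / (2*sqrt(3))
u_res = 6 / 3.4641016
u_res = 1.7321

1.7321


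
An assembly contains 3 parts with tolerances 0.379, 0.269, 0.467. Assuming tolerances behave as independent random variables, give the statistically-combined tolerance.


RSS = sqrt(0.379^2 + 0.269^2 + 0.467^2)
= sqrt(0.434091)
= 0.6589

0.6589


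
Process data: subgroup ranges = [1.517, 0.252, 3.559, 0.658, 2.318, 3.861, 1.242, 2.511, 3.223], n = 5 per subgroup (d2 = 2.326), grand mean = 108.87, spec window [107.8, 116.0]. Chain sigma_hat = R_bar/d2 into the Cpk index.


R_bar = (1.517 + 0.252 + 3.559 + 0.658 + 2.318 + 3.861 + 1.242 + 2.511 + 3.223) / 9 = 2.1267778
sigma = R_bar / d2 = 2.1267778 / 2.326 = 0.91434987
Cp = (USL - LSL)/(6*sigma) = (116.0 - 107.8)/(6*0.91434987) = 1.4947
Cpu = (116.0 - 108.87)/(3*0.91434987) = 2.5993
Cpl = (108.87 - 107.8)/(3*0.91434987) = 0.3901
Cpk = min(Cpu, Cpl) = 0.3901

0.3901


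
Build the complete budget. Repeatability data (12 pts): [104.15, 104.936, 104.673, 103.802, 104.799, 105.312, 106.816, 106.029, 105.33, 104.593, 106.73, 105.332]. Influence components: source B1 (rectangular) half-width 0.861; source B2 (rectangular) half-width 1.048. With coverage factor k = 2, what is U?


mean = (104.15 + 104.936 + 104.673 + 103.802 + 104.799 + 105.312 + 106.816 + 106.029 + 105.33 + 104.593 + 106.73 + 105.332) / 12 = 105.2085
s = sqrt(sum((x - mean)^2)/(n-1)) = 0.93513135
u_A = s / sqrt(n) = 0.93513135 / sqrt(12) = 0.26994917
u_B1 = 0.861 / sqrt(3) = 0.49709858
u_B2 = 1.048 / sqrt(3) = 0.60506308
uc = sqrt(0.26994917^2 + 0.49709858^2 + 0.60506308^2) = 0.8283
U = k * uc = 2 * 0.8283
U = 1.6566

1.6566


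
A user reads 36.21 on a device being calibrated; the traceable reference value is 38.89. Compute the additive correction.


Correction = standard - reading
= 38.89 - 36.21
= 2.6800

2.6800


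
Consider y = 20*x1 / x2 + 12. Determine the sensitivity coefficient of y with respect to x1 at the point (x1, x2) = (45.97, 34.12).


y = 20*x1 / x2 + 12
dy/dx1 = 20/x2
Evaluate at x2 = 34.12: c1 = 20 / 34.12
c1 = 0.5862

0.5862


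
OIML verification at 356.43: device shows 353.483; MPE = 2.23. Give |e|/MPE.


e = indication - reference = 353.483 - 356.43 = -2.9470
|e| = 2.9470
ratio = |e| / MPE = 2.9470 / 2.23
ratio = 1.3215

1.3215


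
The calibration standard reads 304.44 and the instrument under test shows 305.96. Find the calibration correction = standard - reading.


Correction = standard - reading
= 304.44 - 305.96
= -1.5200

-1.5200


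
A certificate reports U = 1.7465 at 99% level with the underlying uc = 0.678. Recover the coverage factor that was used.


k = U / uc
k = 1.7465 / 0.678
k = 2.576

2.576


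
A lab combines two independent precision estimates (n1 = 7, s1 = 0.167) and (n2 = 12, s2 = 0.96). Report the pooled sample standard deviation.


s_p = sqrt(((n1-1)*s1^2 + (n2-1)*s2^2) / (n1+n2-2))
numerator = (7-1)*0.167^2 + (12-1)*0.96^2 = 0.167334 + 10.1376 = 10.304934
denominator = 7 + 12 - 2 = 17
s_p^2 = 10.304934 / 17 = 0.60617259
s_p = sqrt(0.60617259) = 0.7786

0.7786


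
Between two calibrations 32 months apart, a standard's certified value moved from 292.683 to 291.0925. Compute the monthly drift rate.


rate = (v2 - v1) / months
= (291.0925 - 292.683) / 32
= -1.5905 / 32
= -0.0497

-0.0497


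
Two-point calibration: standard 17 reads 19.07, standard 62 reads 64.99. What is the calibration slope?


slope = (y2 - y1) / (x2 - x1)
= (64.99 - 19.07) / (62 - 17)
= 45.9200 / 45
= 1.0204

1.0204


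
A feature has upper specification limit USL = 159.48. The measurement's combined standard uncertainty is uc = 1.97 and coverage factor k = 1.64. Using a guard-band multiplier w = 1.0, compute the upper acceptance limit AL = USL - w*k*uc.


U = k * uc = 1.64 * 1.97 = 3.2308
guard band g = w * U = 1.0 * 3.2308 = 3.2308
AL = USL - g = 159.48 - 3.2308
AL = 156.2492

156.2492


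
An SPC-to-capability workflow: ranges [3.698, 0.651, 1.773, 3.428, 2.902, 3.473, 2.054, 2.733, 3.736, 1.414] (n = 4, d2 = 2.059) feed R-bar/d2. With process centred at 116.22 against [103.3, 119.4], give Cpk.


R_bar = (3.698 + 0.651 + 1.773 + 3.428 + 2.902 + 3.473 + 2.054 + 2.733 + 3.736 + 1.414) / 10 = 2.5862
sigma = R_bar / d2 = 2.5862 / 2.059 = 1.2560466
Cp = (USL - LSL)/(6*sigma) = (119.4 - 103.3)/(6*1.2560466) = 2.1363
Cpu = (119.4 - 116.22)/(3*1.2560466) = 0.8439
Cpl = (116.22 - 103.3)/(3*1.2560466) = 3.4287
Cpk = min(Cpu, Cpl) = 0.8439

0.8439


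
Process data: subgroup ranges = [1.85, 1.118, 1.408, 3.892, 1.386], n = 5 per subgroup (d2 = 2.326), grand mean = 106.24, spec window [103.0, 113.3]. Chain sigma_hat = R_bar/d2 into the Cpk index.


R_bar = (1.85 + 1.118 + 1.408 + 3.892 + 1.386) / 5 = 1.9308
sigma = R_bar / d2 = 1.9308 / 2.326 = 0.83009458
Cp = (USL - LSL)/(6*sigma) = (113.3 - 103.0)/(6*0.83009458) = 2.0680
Cpu = (113.3 - 106.24)/(3*0.83009458) = 2.8350
Cpl = (106.24 - 103.0)/(3*0.83009458) = 1.3011
Cpk = min(Cpu, Cpl) = 1.3011

1.3011


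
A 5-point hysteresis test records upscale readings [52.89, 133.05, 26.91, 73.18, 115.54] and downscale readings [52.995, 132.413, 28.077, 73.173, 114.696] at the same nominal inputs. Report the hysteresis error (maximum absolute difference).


|52.89 - 52.995| = 0.1050
|133.05 - 132.413| = 0.6370
|26.91 - 28.077| = 1.1670
|73.18 - 73.173| = 0.0070
|115.54 - 114.696| = 0.8440
hysteresis = max(diffs) = 1.1670

1.1670


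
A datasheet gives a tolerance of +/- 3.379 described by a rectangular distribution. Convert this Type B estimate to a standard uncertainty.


u_B = half_width / sqrt(3)
u_B = 3.379 / 1.7320508
u_B = 1.9509

1.9509


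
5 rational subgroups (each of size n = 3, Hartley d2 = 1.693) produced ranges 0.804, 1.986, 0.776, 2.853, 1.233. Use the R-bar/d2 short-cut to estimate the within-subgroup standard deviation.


R_bar = (0.804 + 1.986 + 0.776 + 2.853 + 1.233) / 5
R_bar = 7.652 / 5 = 1.5304
sigma_hat = R_bar / d2 = 1.5304 / 1.693 = 0.9040

0.9040


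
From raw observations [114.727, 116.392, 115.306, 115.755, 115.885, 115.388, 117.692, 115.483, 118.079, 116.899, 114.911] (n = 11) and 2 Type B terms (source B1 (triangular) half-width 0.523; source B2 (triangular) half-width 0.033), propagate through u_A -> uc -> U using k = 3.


mean = (114.727 + 116.392 + 115.306 + 115.755 + 115.885 + 115.388 + 117.692 + 115.483 + 118.079 + 116.899 + 114.911) / 11 = 116.047
s = sqrt(sum((x - mean)^2)/(n-1)) = 1.1011739
u_A = s / sqrt(n) = 1.1011739 / sqrt(11) = 0.33201642
u_B1 = 0.523 / sqrt(6) = 0.21351386
u_B2 = 0.033 / sqrt(6) = 0.013472194
uc = sqrt(0.33201642^2 + 0.21351386^2 + 0.013472194^2) = 0.39497414
U = k * uc = 3 * 0.39497414
U = 1.1849

1.1849


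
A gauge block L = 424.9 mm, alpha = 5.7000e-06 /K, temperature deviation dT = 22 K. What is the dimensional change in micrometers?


dL = L * alpha * dT
= 424.9 * 5.7000e-06 * 22
= 0.0532825 mm
dL_um = 0.0532825 * 1000 = 53.2825 um

53.2825


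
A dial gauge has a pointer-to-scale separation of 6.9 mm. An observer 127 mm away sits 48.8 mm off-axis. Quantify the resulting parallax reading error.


error = h * offset / d
= 6.9 * 48.8 / 127
= 2.6513

2.6513


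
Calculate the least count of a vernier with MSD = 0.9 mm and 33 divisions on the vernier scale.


LC = MSD / n_div
= 0.9 / 33
= 0.0273

0.0273


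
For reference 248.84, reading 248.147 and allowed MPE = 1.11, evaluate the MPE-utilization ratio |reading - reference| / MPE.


e = indication - reference = 248.147 - 248.84 = -0.6930
|e| = 0.6930
ratio = |e| / MPE = 0.6930 / 1.11
ratio = 0.6243

0.6243


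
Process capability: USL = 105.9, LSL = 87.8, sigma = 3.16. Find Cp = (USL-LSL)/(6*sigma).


Cp = (USL - LSL) / (6 * sigma)
= (105.9 - 87.8) / (6 * 3.16)
= 18.1000 / 18.9600
= 0.9546

0.9546


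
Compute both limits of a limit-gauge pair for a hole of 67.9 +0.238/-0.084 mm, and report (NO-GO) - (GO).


GO = nominal - lower_tol (smallest hole = maximum material condition)
GO = 67.9 - 0.084 = 67.816
NO-GO = nominal + upper_tol (largest hole = least material condition)
NO-GO = 67.9 + 0.238 = 68.138
spread = NO-GO - GO = 68.138 - 67.816 = 0.3220

0.3220


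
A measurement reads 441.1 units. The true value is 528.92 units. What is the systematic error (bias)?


Systematic error = measured - true
= 441.1 - 528.92
= -87.8200

-87.8200


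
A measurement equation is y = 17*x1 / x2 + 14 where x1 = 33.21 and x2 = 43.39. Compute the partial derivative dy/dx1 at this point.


y = 17*x1 / x2 + 14
dy/dx1 = 17/x2
Evaluate at x2 = 43.39: c1 = 17 / 43.39
c1 = 0.3918

0.3918


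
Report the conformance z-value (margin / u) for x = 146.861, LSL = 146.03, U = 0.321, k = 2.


u = U / k = 0.321 / 2 = 0.1605
margin = |LSL - x| = |146.03 - 146.861| = 0.831
z = margin / u = 0.831 / 0.1605
z = 5.1776

5.1776


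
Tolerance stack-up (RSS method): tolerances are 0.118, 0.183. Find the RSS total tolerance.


RSS = sqrt(0.118^2 + 0.183^2)
= sqrt(0.047413)
= 0.2177

0.2177


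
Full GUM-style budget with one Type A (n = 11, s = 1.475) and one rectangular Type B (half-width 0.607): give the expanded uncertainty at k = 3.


u_A = s / sqrt(n) = 1.475 / sqrt(11) = 0.44472923
u_B = half_width / sqrt(3) = 0.607 / sqrt(3) = 0.35045161
uc = sqrt(u_A^2 + u_B^2) = sqrt(0.44472923^2 + 0.35045161^2) = 0.56621588
U = k * uc = 3 * 0.56621588
U = 1.6986

1.6986


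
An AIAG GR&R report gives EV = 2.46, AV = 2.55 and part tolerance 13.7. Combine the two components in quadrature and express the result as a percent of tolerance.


GRR = sqrt(EV^2 + AV^2) = sqrt(2.46^2 + 2.55^2) = 3.5431765
%GRR = GRR / tol * 100 = 3.5431765 / 13.7 * 100
%GRR = 25.8626

25.8626


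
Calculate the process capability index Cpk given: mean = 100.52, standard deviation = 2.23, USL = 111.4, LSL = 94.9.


Cpu = (USL - mean) / (3*sigma) = (111.4 - 100.52) / (3*2.23) = 1.6263
Cpl = (mean - LSL) / (3*sigma) = (100.52 - 94.9) / (3*2.23) = 0.8401
Cpk = min(Cpu, Cpl) = 0.8401

0.8401


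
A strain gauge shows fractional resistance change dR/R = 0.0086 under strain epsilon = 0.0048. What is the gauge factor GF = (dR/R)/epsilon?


GF = (dR/R) / epsilon
= 0.0086 / 0.0048
= 1.7917

1.7917


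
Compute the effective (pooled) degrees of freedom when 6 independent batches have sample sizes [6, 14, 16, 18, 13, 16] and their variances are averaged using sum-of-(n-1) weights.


nu = sum_i (n_i - 1)
nu = ((6 - 1) + (14 - 1) + (16 - 1) + (18 - 1) + (13 - 1) + (16 - 1))
nu = 5 + 13 + 15 + 17 + 12 + 15
nu = 77

77


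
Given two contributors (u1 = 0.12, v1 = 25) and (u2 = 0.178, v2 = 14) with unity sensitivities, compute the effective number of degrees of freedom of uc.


uc = sqrt(u1^2 + u2^2) = sqrt(0.12^2 + 0.178^2) = 0.21467184
v_eff = uc^4 / (u1^4/v1 + u2^4/v2)
= 0.21467184^4 / (0.12^4/25 + 0.178^4/14)
= 0.002123735 / 7.9999818e-05
v_eff = 26.5467

26.5467


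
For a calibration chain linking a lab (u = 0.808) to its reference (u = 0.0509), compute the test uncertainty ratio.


TUR = u_lab / u_ref
= 0.808 / 0.0509
= 15.8743

15.8743


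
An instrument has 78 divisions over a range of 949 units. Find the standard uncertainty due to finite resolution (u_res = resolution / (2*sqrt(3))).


resolution = range / divisions
resolution = 949 / 78 = 12.166667
u_res = resolution / (2*sqrt(3))
u_res = 12.166667 / 3.4641016
u_res = 3.5122

3.5122


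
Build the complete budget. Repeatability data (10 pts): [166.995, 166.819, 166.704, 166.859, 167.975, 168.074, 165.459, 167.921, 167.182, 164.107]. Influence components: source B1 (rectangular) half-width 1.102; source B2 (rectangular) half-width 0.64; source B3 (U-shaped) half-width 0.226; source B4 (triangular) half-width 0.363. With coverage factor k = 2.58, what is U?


mean = (166.995 + 166.819 + 166.704 + 166.859 + 167.975 + 168.074 + 165.459 + 167.921 + 167.182 + 164.107) / 10 = 166.8095
s = sqrt(sum((x - mean)^2)/(n-1)) = 1.2250613
u_A = s / sqrt(n) = 1.2250613 / sqrt(10) = 0.3873984
u_B1 = 1.102 / sqrt(3) = 0.63624
u_B2 = 0.64 / sqrt(3) = 0.36950417
u_B3 = 0.226 / sqrt(2) = 0.15980613
u_B4 = 0.363 / sqrt(6) = 0.14819413
uc = sqrt(0.3873984^2 + 0.63624^2 + 0.36950417^2 + 0.15980613^2 + 0.14819413^2) = 0.85959973
U = k * uc = 2.58 * 0.85959973
U = 2.2178

2.2178


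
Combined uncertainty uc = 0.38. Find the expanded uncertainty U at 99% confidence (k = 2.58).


U = k * uc
U = 2.58 * 0.38
U = 0.9804

0.9804


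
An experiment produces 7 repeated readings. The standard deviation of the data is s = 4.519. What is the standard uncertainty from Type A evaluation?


u_A = s / sqrt(n)
u_A = 4.519 / sqrt(7)
u_A = 4.519 / 2.6457513
u_A = 1.7080

1.7080


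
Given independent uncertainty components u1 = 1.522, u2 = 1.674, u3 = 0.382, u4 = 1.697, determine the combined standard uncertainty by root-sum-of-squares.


uc = sqrt(1.522^2 + 1.674^2 + 0.382^2 + 1.697^2)
uc = sqrt(8.144493)
uc = 2.8539

2.8539


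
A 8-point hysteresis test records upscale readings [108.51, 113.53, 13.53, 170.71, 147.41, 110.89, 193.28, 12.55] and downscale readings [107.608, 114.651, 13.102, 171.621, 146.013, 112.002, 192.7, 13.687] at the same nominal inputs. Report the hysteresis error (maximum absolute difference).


|108.51 - 107.608| = 0.9020
|113.53 - 114.651| = 1.1210
|13.53 - 13.102| = 0.4280
|170.71 - 171.621| = 0.9110
|147.41 - 146.013| = 1.3970
|110.89 - 112.002| = 1.1120
|193.28 - 192.7| = 0.5800
|12.55 - 13.687| = 1.1370
hysteresis = max(diffs) = 1.3970

1.3970


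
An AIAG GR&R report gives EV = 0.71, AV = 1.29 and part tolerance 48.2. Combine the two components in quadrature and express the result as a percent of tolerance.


GRR = sqrt(EV^2 + AV^2) = sqrt(0.71^2 + 1.29^2) = 1.4724809
%GRR = GRR / tol * 100 = 1.4724809 / 48.2 * 100
%GRR = 3.0549

3.0549


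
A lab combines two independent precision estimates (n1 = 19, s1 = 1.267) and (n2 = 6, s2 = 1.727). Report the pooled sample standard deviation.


s_p = sqrt(((n1-1)*s1^2 + (n2-1)*s2^2) / (n1+n2-2))
numerator = (19-1)*1.267^2 + (6-1)*1.727^2 = 28.895202 + 14.912645 = 43.807847
denominator = 19 + 6 - 2 = 23
s_p^2 = 43.807847 / 23 = 1.904689
s_p = sqrt(1.904689) = 1.3801

1.3801


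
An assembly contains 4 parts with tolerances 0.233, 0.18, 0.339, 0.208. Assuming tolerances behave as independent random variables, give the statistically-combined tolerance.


RSS = sqrt(0.233^2 + 0.18^2 + 0.339^2 + 0.208^2)
= sqrt(0.244874)
= 0.4948

0.4948


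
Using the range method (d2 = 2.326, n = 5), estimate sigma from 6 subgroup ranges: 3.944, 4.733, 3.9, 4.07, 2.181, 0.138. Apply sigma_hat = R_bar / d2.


R_bar = (3.944 + 4.733 + 3.9 + 4.07 + 2.181 + 0.138) / 6
R_bar = 18.966 / 6 = 3.161
sigma_hat = R_bar / d2 = 3.161 / 2.326 = 1.3590

1.3590


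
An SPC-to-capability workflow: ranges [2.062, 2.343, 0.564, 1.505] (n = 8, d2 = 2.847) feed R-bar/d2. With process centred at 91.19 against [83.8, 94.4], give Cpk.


R_bar = (2.062 + 2.343 + 0.564 + 1.505) / 4 = 1.6185
sigma = R_bar / d2 = 1.6185 / 2.847 = 0.56849315
Cp = (USL - LSL)/(6*sigma) = (94.4 - 83.8)/(6*0.56849315) = 3.1076
Cpu = (94.4 - 91.19)/(3*0.56849315) = 1.8822
Cpl = (91.19 - 83.8)/(3*0.56849315) = 4.3331
Cpk = min(Cpu, Cpl) = 1.8822

1.8822


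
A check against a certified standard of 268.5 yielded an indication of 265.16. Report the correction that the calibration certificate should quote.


Correction = standard - reading
= 268.5 - 265.16
= 3.3400

3.3400


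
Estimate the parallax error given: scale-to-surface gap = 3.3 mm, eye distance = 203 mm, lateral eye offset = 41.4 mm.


error = h * offset / d
= 3.3 * 41.4 / 203
= 0.6730

0.6730


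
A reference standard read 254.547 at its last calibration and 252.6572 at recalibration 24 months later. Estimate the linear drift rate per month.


rate = (v2 - v1) / months
= (252.6572 - 254.547) / 24
= -1.8898 / 24
= -0.0787

-0.0787


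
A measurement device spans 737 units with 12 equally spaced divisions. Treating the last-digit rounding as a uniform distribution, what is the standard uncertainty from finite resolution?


resolution = range / divisions
resolution = 737 / 12 = 61.416667
u_res = resolution / (2*sqrt(3))
u_res = 61.416667 / 3.4641016
u_res = 17.7295

17.7295


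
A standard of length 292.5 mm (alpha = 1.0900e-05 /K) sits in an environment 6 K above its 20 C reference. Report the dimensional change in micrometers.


dL = L * alpha * dT
= 292.5 * 1.0900e-05 * 6
= 0.0191295 mm
dL_um = 0.0191295 * 1000 = 19.1295 um

19.1295


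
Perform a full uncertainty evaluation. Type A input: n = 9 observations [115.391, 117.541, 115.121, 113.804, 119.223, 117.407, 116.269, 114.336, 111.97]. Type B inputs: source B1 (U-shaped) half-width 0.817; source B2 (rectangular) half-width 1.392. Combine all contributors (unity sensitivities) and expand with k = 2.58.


mean = (115.391 + 117.541 + 115.121 + 113.804 + 119.223 + 117.407 + 116.269 + 114.336 + 111.97) / 9 = 115.6735556
s = sqrt(sum((x - mean)^2)/(n-1)) = 2.2031529
u_A = s / sqrt(n) = 2.2031529 / sqrt(9) = 0.7343843
u_B1 = 0.817 / sqrt(2) = 0.57770624
u_B2 = 1.392 / sqrt(3) = 0.80367157
uc = sqrt(0.7343843^2 + 0.57770624^2 + 0.80367157^2) = 1.232458
U = k * uc = 2.58 * 1.232458
U = 3.1797

3.1797


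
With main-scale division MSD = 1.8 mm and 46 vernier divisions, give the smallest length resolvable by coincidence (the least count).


LC = MSD / n_div
= 1.8 / 46
= 0.0391

0.0391


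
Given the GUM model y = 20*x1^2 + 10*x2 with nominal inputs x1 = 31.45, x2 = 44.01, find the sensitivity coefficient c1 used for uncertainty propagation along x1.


y = 20*x1^2 + 10*x2
dy/dx1 = 2*20*x1
Evaluate at x1 = 31.45: c1 = 40 * 31.45
c1 = 1258.0000

1258.0000


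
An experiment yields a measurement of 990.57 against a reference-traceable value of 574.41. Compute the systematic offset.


Systematic error = measured - true
= 990.57 - 574.41
= 416.1600

416.1600


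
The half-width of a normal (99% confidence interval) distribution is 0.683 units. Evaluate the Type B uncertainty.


u_B = half_width / 2.576
u_B = 0.683 / 2.576
u_B = 0.2651

0.2651


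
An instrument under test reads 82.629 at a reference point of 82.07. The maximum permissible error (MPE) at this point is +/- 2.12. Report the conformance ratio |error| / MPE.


e = indication - reference = 82.629 - 82.07 = 0.5590
|e| = 0.5590
ratio = |e| / MPE = 0.5590 / 2.12
ratio = 0.2637

0.2637


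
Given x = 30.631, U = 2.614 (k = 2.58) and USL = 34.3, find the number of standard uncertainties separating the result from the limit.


u = U / k = 2.614 / 2.58 = 1.0131783
margin = |USL - x| = |34.3 - 30.631| = 3.669
z = margin / u = 3.669 / 1.0131783
z = 3.6213

3.6213


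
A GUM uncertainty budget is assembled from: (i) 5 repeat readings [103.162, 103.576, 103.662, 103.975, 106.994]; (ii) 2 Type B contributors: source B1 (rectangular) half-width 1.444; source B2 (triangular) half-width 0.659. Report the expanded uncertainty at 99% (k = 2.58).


mean = (103.162 + 103.576 + 103.662 + 103.975 + 106.994) / 5 = 104.2738
s = sqrt(sum((x - mean)^2)/(n-1)) = 1.5480708
u_A = s / sqrt(n) = 1.5480708 / sqrt(5) = 0.69231831
u_B1 = 1.444 / sqrt(3) = 0.83369379
u_B2 = 0.659 / sqrt(6) = 0.26903562
uc = sqrt(0.69231831^2 + 0.83369379^2 + 0.26903562^2) = 1.1165707
U = k * uc = 2.58 * 1.1165707
U = 2.8808

2.8808


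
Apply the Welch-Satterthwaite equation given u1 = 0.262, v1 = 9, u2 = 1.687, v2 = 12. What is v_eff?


uc = sqrt(u1^2 + u2^2) = sqrt(0.262^2 + 1.687^2) = 1.7072238
v_eff = uc^4 / (u1^4/v1 + u2^4/v2)
= 1.7072238^4 / (0.262^4/9 + 1.687^4/12)
= 8.4949695 / 0.67548518
v_eff = 12.5761

12.5761


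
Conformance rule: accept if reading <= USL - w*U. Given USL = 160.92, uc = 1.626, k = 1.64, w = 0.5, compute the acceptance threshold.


U = k * uc = 1.64 * 1.626 = 2.66664
guard band g = w * U = 0.5 * 2.66664 = 1.33332
AL = USL - g = 160.92 - 1.33332
AL = 159.5867

159.5867


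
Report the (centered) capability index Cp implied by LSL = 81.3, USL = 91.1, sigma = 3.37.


Cp = (USL - LSL) / (6 * sigma)
= (91.1 - 81.3) / (6 * 3.37)
= 9.8000 / 20.2200
= 0.4847

0.4847


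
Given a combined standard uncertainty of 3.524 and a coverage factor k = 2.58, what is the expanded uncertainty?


U = k * uc
U = 2.58 * 3.524
U = 9.0919

9.0919
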